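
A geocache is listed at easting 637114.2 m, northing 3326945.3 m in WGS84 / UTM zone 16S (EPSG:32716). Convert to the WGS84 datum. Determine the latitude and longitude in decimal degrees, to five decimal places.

lat -60.17130°, lon -84.52860°

Zone 16S: λ₀ = -87°, k₀ = 0.9996, false easting 500000 m, false northing 10000000 m.
Meridian distance M = (N − FN)/k₀ = -6675725.0 m.
Inverse transverse Mercator on WGS84 gives φ = -60.17130001°, λ = -84.52860051°.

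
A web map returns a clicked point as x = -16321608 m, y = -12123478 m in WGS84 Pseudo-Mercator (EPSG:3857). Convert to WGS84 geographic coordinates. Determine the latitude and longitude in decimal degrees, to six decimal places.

R = 6378137 m. λ = x/R = -146.61949928°.
φ = 2·arctan(exp(y/R)) − 90° = 2·arctan(0.14945) − 90° = -73.00000022°.

lat -73.000000°, lon -146.619499°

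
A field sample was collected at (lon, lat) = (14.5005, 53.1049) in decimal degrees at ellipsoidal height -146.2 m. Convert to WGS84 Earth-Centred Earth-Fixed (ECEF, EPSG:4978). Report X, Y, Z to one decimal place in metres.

WGS84: a = 6378137 m, e² = 0.006694380; N(φ) = a/√(1−e²sin²φ) = 6391835.242 m.
X = (N+h)·cosφ·cosλ = 3715027.993 m; Y = (N+h)·cosφ·sinλ = 960806.153 m; Z = (N(1−e²)+h)·sinφ = 5077443.652 m.

X 3715028.0 m, Y 960806.2 m, Z 5077443.7 m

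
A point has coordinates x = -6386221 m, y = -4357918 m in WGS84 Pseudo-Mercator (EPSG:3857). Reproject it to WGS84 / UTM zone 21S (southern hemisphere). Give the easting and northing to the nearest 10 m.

E 466970 m, N 5969920 m

Web Mercator inverse (R = 6378137 m) → φ = -36.41530351°, λ = -57.36839932°.
UTM 21S forward: E = 466971.938 m, N = 5969923.683 m.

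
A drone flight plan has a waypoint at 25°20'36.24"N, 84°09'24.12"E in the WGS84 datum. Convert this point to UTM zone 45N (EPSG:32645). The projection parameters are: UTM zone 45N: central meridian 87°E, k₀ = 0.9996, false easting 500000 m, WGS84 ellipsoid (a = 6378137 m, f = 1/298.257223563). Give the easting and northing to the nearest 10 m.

Zone 45 central meridian λ₀ = 6×45 − 183 = 87°; Δλ = -2.8433°.
Transverse Mercator on WGS84 with k₀ = 0.9996 gives E = 213811.080 m, N = 2806014.039 m.

E 213810 m, N 2806010 m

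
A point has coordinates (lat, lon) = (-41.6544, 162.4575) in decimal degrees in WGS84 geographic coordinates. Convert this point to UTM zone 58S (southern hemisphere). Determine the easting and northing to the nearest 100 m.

Zone 58 central meridian λ₀ = 6×58 − 183 = 165°; Δλ = -2.5425°.
Transverse Mercator on WGS84 with k₀ = 0.9996 gives E = 288292.478 m, N = 5385471.128 m.

E 288300 m, N 5385500 m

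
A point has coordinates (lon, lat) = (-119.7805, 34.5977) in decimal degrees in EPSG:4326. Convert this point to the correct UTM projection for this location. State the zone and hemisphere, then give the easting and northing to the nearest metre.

Zone 11N: E 245003 m, N 3831946 m

Longitude -119.7805° lies in the 6° band [-120°, -114°), giving zone 11; latitude is north of the equator, so 11N.
Zone 11 central meridian λ₀ = 6×11 − 183 = -117°; Δλ = -2.7805°.
Transverse Mercator on WGS84 with k₀ = 0.9996 gives E = 245003.398 m, N = 3831945.886 m.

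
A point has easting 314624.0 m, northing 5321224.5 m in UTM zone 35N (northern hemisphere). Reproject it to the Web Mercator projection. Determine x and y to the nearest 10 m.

Unproject from UTM 35N (λ₀ = 27°) → φ = 48.01739975°, λ = 24.51400002°.
Web Mercator (R = 6378137 m): x = 2728885.999 m, y = 6109750.021 m.

x 2728890 m, y 6109750 m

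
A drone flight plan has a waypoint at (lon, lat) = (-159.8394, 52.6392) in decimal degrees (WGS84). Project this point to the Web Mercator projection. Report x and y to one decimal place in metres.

Web Mercator is spherical with R = a = 6378137 m.
x = R·λ = 6378137 × -2.789723804 = -17793240.617 m.
y = R·ln tan(π/4 + φ/2) = 6378137 × 1.084413295 = 6916536.558 m.

x -17793240.6 m, y 6916536.6 m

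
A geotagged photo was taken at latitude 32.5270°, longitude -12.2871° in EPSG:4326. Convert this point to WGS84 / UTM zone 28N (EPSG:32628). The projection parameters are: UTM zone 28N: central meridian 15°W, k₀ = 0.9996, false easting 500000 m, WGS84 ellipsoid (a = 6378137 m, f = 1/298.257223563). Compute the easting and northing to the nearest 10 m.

Zone 28 central meridian λ₀ = 6×28 − 183 = -15°; Δλ = +2.7129°.
Transverse Mercator on WGS84 with k₀ = 0.9996 gives E = 754811.864 m, N = 3602097.269 m.

E 754810 m, N 3602100 m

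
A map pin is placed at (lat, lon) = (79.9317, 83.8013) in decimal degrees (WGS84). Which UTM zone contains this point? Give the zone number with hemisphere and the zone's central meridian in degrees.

Zone 44N, central meridian 81°

UTM zone = ⌊(λ + 180)/6⌋ + 1; 83.8013° ∈ [78°, 84°) → zone 44.
Hemisphere: N (φ ≥ 0).
Central meridian λ₀ = 6×44 − 183 = 81°.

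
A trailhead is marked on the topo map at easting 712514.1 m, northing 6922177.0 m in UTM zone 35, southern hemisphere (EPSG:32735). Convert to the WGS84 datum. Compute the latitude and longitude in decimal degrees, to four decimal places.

lat -27.8082°, lon 29.1573°

Zone 35S: λ₀ = 27°, k₀ = 0.9996, false easting 500000 m, false northing 10000000 m.
Meridian distance M = (N − FN)/k₀ = -3079054.6 m.
Inverse transverse Mercator on WGS84 gives φ = -27.80820008°, λ = 29.15729981°.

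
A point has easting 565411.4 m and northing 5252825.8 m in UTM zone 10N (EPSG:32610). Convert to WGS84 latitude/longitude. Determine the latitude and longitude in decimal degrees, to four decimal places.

Zone 10N: λ₀ = -123°, k₀ = 0.9996, false easting 500000 m.
Meridian distance M = (N − FN)/k₀ = 5254927.8 m.
Inverse transverse Mercator on WGS84 gives φ = 47.42559959°, λ = -122.13269940°.

lat 47.4256°, lon -122.1327°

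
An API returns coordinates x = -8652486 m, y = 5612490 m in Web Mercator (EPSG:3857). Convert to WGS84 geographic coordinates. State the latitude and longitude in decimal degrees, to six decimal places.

R = 6378137 m. λ = x/R = -77.72660419°.
φ = 2·arctan(exp(y/R)) − 90° = 2·arctan(2.41080) − 90° = 44.94260284°.

lat 44.942603°, lon -77.726604°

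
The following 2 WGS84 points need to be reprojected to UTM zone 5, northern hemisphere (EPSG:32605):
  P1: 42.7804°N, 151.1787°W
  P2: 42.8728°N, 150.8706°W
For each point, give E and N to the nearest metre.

UTM zone 5N: λ₀ = -153°, k₀ = 0.9996.
P1 (42.7804°, -151.1787°) → (648980.722, 4738037.581) m.
P2 (42.8728°, -150.8706°) → (673924.521, 4748889.074) m.

P1: E 648981 m, N 4738038 m; P2: E 673925 m, N 4748889 m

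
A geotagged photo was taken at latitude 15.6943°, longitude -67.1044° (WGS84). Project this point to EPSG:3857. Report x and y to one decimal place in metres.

x -7470027.6 m, y 1769347.9 m

Web Mercator is spherical with R = a = 6378137 m.
x = R·λ = 6378137 × -1.171192723 = -7470027.638 m.
y = R·ln tan(π/4 + φ/2) = 6378137 × 0.277408259 = 1769347.879 m.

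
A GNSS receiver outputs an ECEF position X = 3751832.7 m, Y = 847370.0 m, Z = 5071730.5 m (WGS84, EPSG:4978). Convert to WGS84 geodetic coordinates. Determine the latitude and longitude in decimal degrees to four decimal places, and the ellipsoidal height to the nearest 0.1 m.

lat 53.0089°, lon 12.7270°, h 739.9 m

λ = atan2(Y, X) = 12.72699979°; p = √(X²+Y²) = 3846333.9 m.
Bowring's method on WGS84 (a = 6378137 m, b = 6356752.314 m) gives φ = 53.00889977°, h = 739.934 m.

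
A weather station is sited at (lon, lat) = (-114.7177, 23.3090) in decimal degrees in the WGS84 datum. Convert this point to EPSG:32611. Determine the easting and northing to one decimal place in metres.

E 733400.5 m, N 2579566.7 m

Zone 11 central meridian λ₀ = 6×11 − 183 = -117°; Δλ = +2.2823°.
Transverse Mercator on WGS84 with k₀ = 0.9996 gives E = 733400.494 m, N = 2579566.708 m.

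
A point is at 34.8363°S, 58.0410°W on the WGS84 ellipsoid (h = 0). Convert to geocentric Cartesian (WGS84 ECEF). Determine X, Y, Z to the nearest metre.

X 2774032 m, Y -4446455 m, Z -3622976 m

WGS84: a = 6378137 m, e² = 0.006694380; N(φ) = a/√(1−e²sin²φ) = 6385114.729 m.
X = (N+h)·cosφ·cosλ = 2774031.506 m; Y = (N+h)·cosφ·sinλ = -4446455.431 m; Z = (N(1−e²)+h)·sinφ = -3622975.653 m.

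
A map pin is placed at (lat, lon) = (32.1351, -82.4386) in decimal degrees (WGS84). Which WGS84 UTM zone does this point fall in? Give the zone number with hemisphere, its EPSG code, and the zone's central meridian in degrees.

Zone 17N (EPSG:32617), central meridian -81°

UTM zone = ⌊(λ + 180)/6⌋ + 1; -82.4386° ∈ [-84°, -78°) → zone 17.
Hemisphere: N (φ ≥ 0).
Central meridian λ₀ = 6×17 − 183 = -81°.
EPSG code: 32617.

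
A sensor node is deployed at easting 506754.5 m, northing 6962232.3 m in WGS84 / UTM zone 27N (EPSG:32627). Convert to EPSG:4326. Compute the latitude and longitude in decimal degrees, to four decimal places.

Zone 27N: λ₀ = -21°, k₀ = 0.9996, false easting 500000 m.
Meridian distance M = (N − FN)/k₀ = 6965018.3 m.
Inverse transverse Mercator on WGS84 gives φ = 62.79029959°, λ = -20.86759912°.

lat 62.7903°, lon -20.8676°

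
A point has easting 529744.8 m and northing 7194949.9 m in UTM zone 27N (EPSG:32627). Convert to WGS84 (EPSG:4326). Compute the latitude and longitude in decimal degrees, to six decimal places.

Zone 27N: λ₀ = -21°, k₀ = 0.9996, false easting 500000 m.
Meridian distance M = (N − FN)/k₀ = 7197829.0 m.
Inverse transverse Mercator on WGS84 gives φ = 64.87750016°, λ = -20.37210032°.

lat 64.877500°, lon -20.372100°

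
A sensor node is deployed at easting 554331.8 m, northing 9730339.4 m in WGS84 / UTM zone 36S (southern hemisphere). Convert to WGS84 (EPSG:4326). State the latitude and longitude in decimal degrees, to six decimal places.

Zone 36S: λ₀ = 33°, k₀ = 0.9996, false easting 500000 m, false northing 10000000 m.
Meridian distance M = (N − FN)/k₀ = -269768.5 m.
Inverse transverse Mercator on WGS84 gives φ = -2.43960001°, λ = 33.48870020°.

lat -2.439600°, lon 33.488700°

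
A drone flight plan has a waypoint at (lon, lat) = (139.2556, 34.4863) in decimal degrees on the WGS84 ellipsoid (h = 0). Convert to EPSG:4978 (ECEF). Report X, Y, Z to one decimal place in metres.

WGS84: a = 6378137 m, e² = 0.006694380; N(φ) = a/√(1−e²sin²φ) = 6384992.320 m.
X = (N+h)·cosφ·cosλ = -3987327.521 m; Y = (N+h)·cosφ·sinλ = 3435022.198 m; Z = (N(1−e²)+h)·sinφ = 3591039.365 m.

X -3987327.5 m, Y 3435022.2 m, Z 3591039.4 m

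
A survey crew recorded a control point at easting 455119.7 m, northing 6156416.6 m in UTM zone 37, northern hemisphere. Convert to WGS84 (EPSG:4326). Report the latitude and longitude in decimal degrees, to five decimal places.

Zone 37N: λ₀ = 39°, k₀ = 0.9996, false easting 500000 m.
Meridian distance M = (N − FN)/k₀ = 6158880.2 m.
Inverse transverse Mercator on WGS84 gives φ = 55.55169992°, λ = 38.28859940°.

lat 55.55170°, lon 38.28860°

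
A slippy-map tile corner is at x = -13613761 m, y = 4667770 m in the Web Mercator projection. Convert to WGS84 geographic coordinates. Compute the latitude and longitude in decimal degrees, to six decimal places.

lat 38.622702°, lon -122.294496°

R = 6378137 m. λ = x/R = -122.29449581°.
φ = 2·arctan(exp(y/R)) − 90° = 2·arctan(2.07890) − 90° = 38.62270151°.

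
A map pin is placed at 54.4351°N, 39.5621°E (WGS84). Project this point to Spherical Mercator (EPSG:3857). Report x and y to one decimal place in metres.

Web Mercator is spherical with R = a = 6378137 m.
x = R·λ = 6378137 × 0.690488904 = 4404032.827 m.
y = R·ln tan(π/4 + φ/2) = 6378137 × 1.137164896 = 7252993.495 m.

x 4404032.8 m, y 7252993.5 m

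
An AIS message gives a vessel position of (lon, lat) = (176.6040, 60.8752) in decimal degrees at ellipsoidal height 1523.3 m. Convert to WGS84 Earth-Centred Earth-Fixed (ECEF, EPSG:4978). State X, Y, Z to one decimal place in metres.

X -3107560.3 m, Y 184405.4 m, Z 5549918.2 m

WGS84: a = 6378137 m, e² = 0.006694380; N(φ) = a/√(1−e²sin²φ) = 6394491.195 m.
X = (N+h)·cosφ·cosλ = -3107560.275 m; Y = (N+h)·cosφ·sinλ = 184405.385 m; Z = (N(1−e²)+h)·sinφ = 5549918.193 m.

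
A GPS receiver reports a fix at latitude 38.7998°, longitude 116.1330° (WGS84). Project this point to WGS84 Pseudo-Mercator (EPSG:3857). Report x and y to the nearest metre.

x 12927866 m, y 4693035 m

Web Mercator is spherical with R = a = 6378137 m.
x = R·λ = 6378137 × 2.026903220 = 12927866.424 m.
y = R·ln tan(π/4 + φ/2) = 6378137 × 0.735800294 = 4693035.077 m.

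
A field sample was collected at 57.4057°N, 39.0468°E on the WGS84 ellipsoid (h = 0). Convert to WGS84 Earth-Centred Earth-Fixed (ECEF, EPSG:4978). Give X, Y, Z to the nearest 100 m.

WGS84: a = 6378137 m, e² = 0.006694380; N(φ) = a/√(1−e²sin²φ) = 6393344.973 m.
X = (N+h)·cosφ·cosλ = 2674728.496 m; Y = (N+h)·cosφ·sinλ = 2169572.234 m; Z = (N(1−e²)+h)·sinφ = 5350372.629 m.

X 2674700 m, Y 2169600 m, Z 5350400 m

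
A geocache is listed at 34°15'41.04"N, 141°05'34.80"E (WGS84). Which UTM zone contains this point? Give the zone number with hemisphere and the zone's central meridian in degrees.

Zone 54N, central meridian 141°

UTM zone = ⌊(λ + 180)/6⌋ + 1; 141.0930° ∈ [138°, 144°) → zone 54.
Hemisphere: N (φ ≥ 0).
Central meridian λ₀ = 6×54 − 183 = 141°.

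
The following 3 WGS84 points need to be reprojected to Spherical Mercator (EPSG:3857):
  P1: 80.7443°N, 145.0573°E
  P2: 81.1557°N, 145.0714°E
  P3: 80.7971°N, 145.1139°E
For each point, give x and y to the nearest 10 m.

Web Mercator: x = R·λ, y = R·ln tan(π/4+φ/2), R = 6378137 m.
P1 (80.7443°, 145.0573°) → (16147704.772, 16034359.529) m.
P2 (81.1557°, 145.0714°) → (16149274.377, 16325559.560) m.
P3 (80.7971°, 145.1139°) → (16154005.455, 16071006.657) m.

P1: x 16147700 m, y 16034360 m; P2: x 16149270 m, y 16325560 m; P3: x 16154010 m, y 16071010 m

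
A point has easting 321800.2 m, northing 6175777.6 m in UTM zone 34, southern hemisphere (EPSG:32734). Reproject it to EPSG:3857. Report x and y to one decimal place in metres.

x 2121526.9 m, y -4102124.5 m

Unproject from UTM 34S (λ₀ = 21°) → φ = -34.54429989°, λ = 19.05800026°.
Web Mercator (R = 6378137 m): x = 2121526.884 m, y = -4102124.474 m.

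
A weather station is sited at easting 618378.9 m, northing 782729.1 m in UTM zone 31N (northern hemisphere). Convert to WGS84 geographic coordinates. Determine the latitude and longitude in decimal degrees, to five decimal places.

lat 7.08000°, lon 4.07190°

Zone 31N: λ₀ = 3°, k₀ = 0.9996, false easting 500000 m.
Meridian distance M = (N − FN)/k₀ = 783042.3 m.
Inverse transverse Mercator on WGS84 gives φ = 7.08000001°, λ = 4.07189983°.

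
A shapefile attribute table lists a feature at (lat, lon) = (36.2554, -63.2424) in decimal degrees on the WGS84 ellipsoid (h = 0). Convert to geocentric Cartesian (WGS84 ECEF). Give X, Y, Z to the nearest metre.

WGS84: a = 6378137 m, e² = 0.006694380; N(φ) = a/√(1−e²sin²φ) = 6385616.614 m.
X = (N+h)·cosφ·cosλ = 2318297.388 m; Y = (N+h)·cosφ·sinλ = -4597900.227 m; Z = (N(1−e²)+h)·sinφ = 3751081.638 m.

X 2318297 m, Y -4597900 m, Z 3751082 m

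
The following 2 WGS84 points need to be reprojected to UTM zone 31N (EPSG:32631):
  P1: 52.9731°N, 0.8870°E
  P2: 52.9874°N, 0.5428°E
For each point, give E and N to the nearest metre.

UTM zone 31N: λ₀ = 3°, k₀ = 0.9996.
P1 (52.9731°, 0.8870°) → (358116.481, 5871367.230) m.
P2 (52.9874°, 0.5428°) → (335062.277, 5873693.761) m.

P1: E 358116 m, N 5871367 m; P2: E 335062 m, N 5873694 m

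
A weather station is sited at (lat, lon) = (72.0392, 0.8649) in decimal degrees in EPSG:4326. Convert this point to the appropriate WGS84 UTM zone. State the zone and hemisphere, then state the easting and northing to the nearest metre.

Longitude 0.8649° lies in the 6° band [0°, 6°), giving zone 31; latitude is north of the equator, so 31N.
Zone 31 central meridian λ₀ = 6×31 − 183 = 3°; Δλ = -2.1351°.
Transverse Mercator on WGS84 with k₀ = 0.9996 gives E = 426528.224 m, N = 7994607.356 m.

Zone 31N: E 426528 m, N 7994607 m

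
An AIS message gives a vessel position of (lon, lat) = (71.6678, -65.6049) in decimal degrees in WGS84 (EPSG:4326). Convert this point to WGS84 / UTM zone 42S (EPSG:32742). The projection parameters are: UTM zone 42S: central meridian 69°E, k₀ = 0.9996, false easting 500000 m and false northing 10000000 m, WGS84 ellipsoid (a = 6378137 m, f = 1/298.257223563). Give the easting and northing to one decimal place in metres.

Zone 42 central meridian λ₀ = 6×42 − 183 = 69°; Δλ = +2.6678°.
Transverse Mercator on WGS84 with k₀ = 0.9996 gives E = 622923.336 m, N = 2721520.876 m.

E 622923.3 m, N 2721520.9 m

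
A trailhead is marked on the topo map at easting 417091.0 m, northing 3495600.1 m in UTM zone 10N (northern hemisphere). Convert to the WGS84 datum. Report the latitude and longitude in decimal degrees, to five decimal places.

Zone 10N: λ₀ = -123°, k₀ = 0.9996, false easting 500000 m.
Meridian distance M = (N − FN)/k₀ = 3496998.9 m.
Inverse transverse Mercator on WGS84 gives φ = 31.59250005°, λ = -123.87390031°.

lat 31.59250°, lon -123.87390°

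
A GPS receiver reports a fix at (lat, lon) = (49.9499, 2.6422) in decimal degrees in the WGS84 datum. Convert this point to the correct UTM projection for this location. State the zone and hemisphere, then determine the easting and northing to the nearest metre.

Longitude 2.6422° lies in the 6° band [0°, 6°), giving zone 31; latitude is north of the equator, so 31N.
Zone 31 central meridian λ₀ = 6×31 − 183 = 3°; Δλ = -0.3578°.
Transverse Mercator on WGS84 with k₀ = 0.9996 gives E = 474330.911 m, N = 5533121.733 m.

Zone 31N: E 474331 m, N 5533122 m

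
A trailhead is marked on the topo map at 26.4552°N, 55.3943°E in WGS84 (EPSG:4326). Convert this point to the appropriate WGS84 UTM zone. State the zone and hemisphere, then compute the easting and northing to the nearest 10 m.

Zone 40N: E 339920 m, N 2927100 m

Longitude 55.3943° lies in the 6° band [54°, 60°), giving zone 40; latitude is north of the equator, so 40N.
Zone 40 central meridian λ₀ = 6×40 − 183 = 57°; Δλ = -1.6057°.
Transverse Mercator on WGS84 with k₀ = 0.9996 gives E = 339916.925 m, N = 2927095.442 m.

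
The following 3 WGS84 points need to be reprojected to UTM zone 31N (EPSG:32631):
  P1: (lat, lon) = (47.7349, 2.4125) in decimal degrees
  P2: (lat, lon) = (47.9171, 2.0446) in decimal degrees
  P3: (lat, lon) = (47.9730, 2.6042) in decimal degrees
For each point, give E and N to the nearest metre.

P1: E 455951 m, N 5287003 m; P2: E 428618 m, N 5307528 m; P3: E 470460 m, N 5313375 m

UTM zone 31N: λ₀ = 3°, k₀ = 0.9996.
P1 (47.7349°, 2.4125°) → (455951.165, 5287003.273) m.
P2 (47.9171°, 2.0446°) → (428617.685, 5307528.023) m.
P3 (47.9730°, 2.6042°) → (470459.721, 5313375.087) m.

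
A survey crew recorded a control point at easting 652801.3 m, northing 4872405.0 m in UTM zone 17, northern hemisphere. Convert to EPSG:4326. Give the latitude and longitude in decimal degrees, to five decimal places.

lat 43.98890°, lon -79.09450°

Zone 17N: λ₀ = -81°, k₀ = 0.9996, false easting 500000 m.
Meridian distance M = (N − FN)/k₀ = 4874354.7 m.
Inverse transverse Mercator on WGS84 gives φ = 43.98889992°, λ = -79.09449984°.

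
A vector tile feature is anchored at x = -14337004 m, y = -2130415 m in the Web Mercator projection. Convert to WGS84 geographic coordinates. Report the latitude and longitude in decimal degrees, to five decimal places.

lat -18.79160°, lon -128.79150°

R = 6378137 m. λ = x/R = -128.79149822°.
φ = 2·arctan(exp(y/R)) − 90° = 2·arctan(0.71604) − 90° = -18.79159584°.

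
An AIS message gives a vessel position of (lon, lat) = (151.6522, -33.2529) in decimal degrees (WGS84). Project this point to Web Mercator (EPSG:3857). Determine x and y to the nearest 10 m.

Web Mercator is spherical with R = a = 6378137 m.
x = R·λ = 6378137 × 2.646830208 = 16881845.682 m.
y = R·ln tan(π/4 + φ/2) = 6378137 × -0.615998139 = -3928920.521 m.

x 16881850 m, y -3928920 m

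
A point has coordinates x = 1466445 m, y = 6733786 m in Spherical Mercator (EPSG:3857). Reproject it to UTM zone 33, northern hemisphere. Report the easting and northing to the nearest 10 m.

E 373570 m, N 5721650 m

Web Mercator inverse (R = 6378137 m) → φ = 51.63159911°, λ = 13.17329957°.
UTM 33N forward: E = 373574.124 m, N = 5721645.253 m.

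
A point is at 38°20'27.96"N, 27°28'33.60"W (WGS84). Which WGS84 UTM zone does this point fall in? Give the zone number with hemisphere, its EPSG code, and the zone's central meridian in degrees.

Zone 26N (EPSG:32626), central meridian -27°

UTM zone = ⌊(λ + 180)/6⌋ + 1; -27.4760° ∈ [-30°, -24°) → zone 26.
Hemisphere: N (φ ≥ 0).
Central meridian λ₀ = 6×26 − 183 = -27°.
EPSG code: 32626.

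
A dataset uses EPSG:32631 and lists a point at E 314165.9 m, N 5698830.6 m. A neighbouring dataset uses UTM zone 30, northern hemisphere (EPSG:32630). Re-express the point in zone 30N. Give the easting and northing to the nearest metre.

E 731417 m, N 5700698 m

UTM 31N → geographic: φ = 51.41019995°, λ = 0.32780018°.
UTM 30N (λ₀ = -3°) forward: E = 731416.586 m, N = 5700697.843 m.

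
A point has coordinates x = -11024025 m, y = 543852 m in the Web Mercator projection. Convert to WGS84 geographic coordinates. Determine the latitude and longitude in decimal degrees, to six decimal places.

R = 6378137 m. λ = x/R = -99.0305015002°.
φ = 2·arctan(exp(y/R)) − 90° = 2·arctan(1.08901) − 90° = 4.87959624°.

lat 4.879596°, lon -99.030502°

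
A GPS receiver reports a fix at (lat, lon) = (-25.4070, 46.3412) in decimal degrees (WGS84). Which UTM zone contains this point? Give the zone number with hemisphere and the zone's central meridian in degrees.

Zone 38S, central meridian 45°

UTM zone = ⌊(λ + 180)/6⌋ + 1; 46.3412° ∈ [42°, 48°) → zone 38.
Hemisphere: S (φ < 0).
Central meridian λ₀ = 6×38 − 183 = 45°.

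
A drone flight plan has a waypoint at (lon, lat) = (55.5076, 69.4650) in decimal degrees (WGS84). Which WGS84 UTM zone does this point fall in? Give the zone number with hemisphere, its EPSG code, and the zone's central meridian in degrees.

UTM zone = ⌊(λ + 180)/6⌋ + 1; 55.5076° ∈ [54°, 60°) → zone 40.
Hemisphere: N (φ ≥ 0).
Central meridian λ₀ = 6×40 − 183 = 57°.
EPSG code: 32640.

Zone 40N (EPSG:32640), central meridian 57°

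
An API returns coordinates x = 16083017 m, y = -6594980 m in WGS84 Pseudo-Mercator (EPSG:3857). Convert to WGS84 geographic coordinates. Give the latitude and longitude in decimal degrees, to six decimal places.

lat -50.851003°, lon 144.476200°

R = 6378137 m. λ = x/R = 144.47619986°.
φ = 2·arctan(exp(y/R)) − 90° = 2·arctan(0.35558) − 90° = -50.85100256°.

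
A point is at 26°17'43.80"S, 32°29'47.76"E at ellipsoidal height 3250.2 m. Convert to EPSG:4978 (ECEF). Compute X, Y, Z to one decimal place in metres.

WGS84: a = 6378137 m, e² = 0.006694380; N(φ) = a/√(1−e²sin²φ) = 6382330.835 m.
X = (N+h)·cosφ·cosλ = 4828437.411 m; Y = (N+h)·cosφ·sinλ = 3075651.082 m; Z = (N(1−e²)+h)·sinφ = -2809889.837 m.

X 4828437.4 m, Y 3075651.1 m, Z -2809889.8 m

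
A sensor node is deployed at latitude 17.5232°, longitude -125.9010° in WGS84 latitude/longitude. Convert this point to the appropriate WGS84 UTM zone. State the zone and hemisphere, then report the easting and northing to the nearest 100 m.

Zone 10N: E 192000 m, N 1939800 m

Longitude -125.9010° lies in the 6° band [-126°, -120°), giving zone 10; latitude is north of the equator, so 10N.
Zone 10 central meridian λ₀ = 6×10 − 183 = -123°; Δλ = -2.9010°.
Transverse Mercator on WGS84 with k₀ = 0.9996 gives E = 191969.292 m, N = 1939784.910 m.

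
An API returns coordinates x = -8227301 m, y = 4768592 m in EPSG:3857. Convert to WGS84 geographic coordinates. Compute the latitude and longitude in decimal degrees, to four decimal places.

lat 39.3268°, lon -73.9071°

R = 6378137 m. λ = x/R = -73.90710235°.
φ = 2·arctan(exp(y/R)) − 90° = 2·arctan(2.11202) − 90° = 39.32680303°.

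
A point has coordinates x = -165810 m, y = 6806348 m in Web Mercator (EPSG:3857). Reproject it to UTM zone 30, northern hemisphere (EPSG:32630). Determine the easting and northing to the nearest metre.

Web Mercator inverse (R = 6378137 m) → φ = 52.03440107°, λ = -1.48949657°.
UTM 30N forward: E = 603614.470 m, N = 5765941.294 m.

E 603614 m, N 5765941 m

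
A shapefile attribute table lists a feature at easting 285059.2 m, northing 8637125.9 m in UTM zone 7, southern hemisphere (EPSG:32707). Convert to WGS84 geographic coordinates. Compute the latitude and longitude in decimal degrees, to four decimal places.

lat -12.3213°, lon -142.9765°

Zone 7S: λ₀ = -141°, k₀ = 0.9996, false easting 500000 m, false northing 10000000 m.
Meridian distance M = (N − FN)/k₀ = -1363419.5 m.
Inverse transverse Mercator on WGS84 gives φ = -12.32129976°, λ = -142.97649981°.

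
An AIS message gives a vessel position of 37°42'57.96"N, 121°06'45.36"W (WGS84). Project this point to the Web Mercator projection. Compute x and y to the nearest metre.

Web Mercator is spherical with R = a = 6378137 m.
x = R·λ = 6378137 × -2.113813636 = -13482192.961 m.
y = R·ln tan(π/4 + φ/2) = 6378137 × 0.711712140 = 4539397.531 m.

x -13482193 m, y 4539398 m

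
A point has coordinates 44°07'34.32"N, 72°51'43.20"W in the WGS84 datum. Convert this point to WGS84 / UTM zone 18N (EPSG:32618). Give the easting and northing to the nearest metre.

Zone 18 central meridian λ₀ = 6×18 − 183 = -75°; Δλ = +2.1380°.
Transverse Mercator on WGS84 with k₀ = 0.9996 gives E = 671049.772 m, N = 4888112.244 m.

E 671050 m, N 4888112 m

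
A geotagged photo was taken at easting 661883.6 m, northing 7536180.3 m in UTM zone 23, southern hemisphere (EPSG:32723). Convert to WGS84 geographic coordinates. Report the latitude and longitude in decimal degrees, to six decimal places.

Zone 23S: λ₀ = -45°, k₀ = 0.9996, false easting 500000 m, false northing 10000000 m.
Meridian distance M = (N − FN)/k₀ = -2464805.6 m.
Inverse transverse Mercator on WGS84 gives φ = -22.27239972°, λ = -43.42879995°.

lat -22.272400°, lon -43.428800°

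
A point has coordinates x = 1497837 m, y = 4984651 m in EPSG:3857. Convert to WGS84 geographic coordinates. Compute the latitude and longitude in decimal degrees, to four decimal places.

R = 6378137 m. λ = x/R = 13.45529870°.
φ = 2·arctan(exp(y/R)) − 90° = 2·arctan(2.18479) − 90° = 40.81199912°.

lat 40.8120°, lon 13.4553°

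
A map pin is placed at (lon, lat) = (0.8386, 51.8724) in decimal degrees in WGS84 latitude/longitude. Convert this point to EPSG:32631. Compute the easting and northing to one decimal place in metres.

Zone 31 central meridian λ₀ = 6×31 − 183 = 3°; Δλ = -2.1614°.
Transverse Mercator on WGS84 with k₀ = 0.9996 gives E = 351205.563 m, N = 5749054.515 m.

E 351205.6 m, N 5749054.5 m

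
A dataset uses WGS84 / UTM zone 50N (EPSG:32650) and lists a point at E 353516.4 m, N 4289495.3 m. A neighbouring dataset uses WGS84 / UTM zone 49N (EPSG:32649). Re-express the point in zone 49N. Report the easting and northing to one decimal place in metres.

UTM 50N → geographic: φ = 38.74200024°, λ = 115.31449977°.
UTM 49N (λ₀ = 111°) forward: E = 875030.515 m, N = 4296992.747 m.

E 875030.5 m, N 4296992.7 m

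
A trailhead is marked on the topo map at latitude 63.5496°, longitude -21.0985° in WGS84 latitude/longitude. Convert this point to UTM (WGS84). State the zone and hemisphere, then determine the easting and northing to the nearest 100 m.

Zone 27N: E 495100 m, N 7046800 m

Longitude -21.0985° lies in the 6° band [-24°, -18°), giving zone 27; latitude is north of the equator, so 27N.
Zone 27 central meridian λ₀ = 6×27 − 183 = -21°; Δλ = -0.0985°.
Transverse Mercator on WGS84 with k₀ = 0.9996 gives E = 495104.754 m, N = 7046830.194 m.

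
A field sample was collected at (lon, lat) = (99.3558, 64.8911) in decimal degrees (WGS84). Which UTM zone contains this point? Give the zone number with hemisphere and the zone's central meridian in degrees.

UTM zone = ⌊(λ + 180)/6⌋ + 1; 99.3558° ∈ [96°, 102°) → zone 47.
Hemisphere: N (φ ≥ 0).
Central meridian λ₀ = 6×47 − 183 = 99°.

Zone 47N, central meridian 99°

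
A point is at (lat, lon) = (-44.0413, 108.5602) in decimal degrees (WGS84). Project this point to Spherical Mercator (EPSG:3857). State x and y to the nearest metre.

Web Mercator is spherical with R = a = 6378137 m.
x = R·λ = 6378137 × 1.894732927 = 12084866.184 m.
y = R·ln tan(π/4 + φ/2) = 6378137 × -0.857905009 = -5471835.679 m.

x 12084866 m, y -5471836 m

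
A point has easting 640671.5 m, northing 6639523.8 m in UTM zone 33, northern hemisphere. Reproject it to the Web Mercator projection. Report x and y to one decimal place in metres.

x 1949482.6 m, y 8370696.3 m

Unproject from UTM 33N (λ₀ = 15°) → φ = 59.86930005°, λ = 17.51250051°.
Web Mercator (R = 6378137 m): x = 1949482.639 m, y = 8370696.295 m.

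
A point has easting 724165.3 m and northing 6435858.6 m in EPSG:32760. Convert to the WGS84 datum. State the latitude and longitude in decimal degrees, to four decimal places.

lat -32.1915°, lon 179.3779°

Zone 60S: λ₀ = 177°, k₀ = 0.9996, false easting 500000 m, false northing 10000000 m.
Meridian distance M = (N − FN)/k₀ = -3565567.6 m.
Inverse transverse Mercator on WGS84 gives φ = -32.19149999°, λ = 179.37789980°.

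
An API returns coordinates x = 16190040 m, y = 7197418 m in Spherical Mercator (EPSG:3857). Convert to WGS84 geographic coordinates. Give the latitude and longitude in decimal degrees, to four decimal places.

lat 54.1437°, lon 145.4376°

R = 6378137 m. λ = x/R = 145.43760383°.
φ = 2·arctan(exp(y/R)) − 90° = 2·arctan(3.09087) − 90° = 54.14369756°.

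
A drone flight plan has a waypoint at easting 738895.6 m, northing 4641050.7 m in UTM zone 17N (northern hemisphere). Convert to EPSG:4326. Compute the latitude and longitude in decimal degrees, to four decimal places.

lat 41.8853°, lon -78.1207°

Zone 17N: λ₀ = -81°, k₀ = 0.9996, false easting 500000 m.
Meridian distance M = (N − FN)/k₀ = 4642907.9 m.
Inverse transverse Mercator on WGS84 gives φ = 41.88529957°, λ = -78.12070011°.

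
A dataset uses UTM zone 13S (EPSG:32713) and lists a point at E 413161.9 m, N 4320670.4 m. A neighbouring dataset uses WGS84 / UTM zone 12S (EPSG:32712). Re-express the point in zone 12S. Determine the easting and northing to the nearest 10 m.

E 831750 m, N 4310660 m

UTM 13S → geographic: φ = -51.25870011°, λ = -106.24450027°.
UTM 12S (λ₀ = -111°) forward: E = 831749.847 m, N = 4310656.646 m.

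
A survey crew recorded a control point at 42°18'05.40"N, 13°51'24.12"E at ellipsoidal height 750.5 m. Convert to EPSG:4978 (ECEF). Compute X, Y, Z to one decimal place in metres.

WGS84: a = 6378137 m, e² = 0.006694380; N(φ) = a/√(1−e²sin²φ) = 6387829.472 m.
X = (N+h)·cosφ·cosλ = 4587569.387 m; Y = (N+h)·cosφ·sinλ = 1131630.0502 m; Z = (N(1−e²)+h)·sinφ = 4270937.404 m.

X 4587569.4 m, Y 1131630.1 m, Z 4270937.4 m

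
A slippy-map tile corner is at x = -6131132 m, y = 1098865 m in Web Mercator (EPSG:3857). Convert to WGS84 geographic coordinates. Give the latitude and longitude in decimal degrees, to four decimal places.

lat 9.8228°, lon -55.0769°

R = 6378137 m. λ = x/R = -55.07689585°.
φ = 2·arctan(exp(y/R)) − 90° = 2·arctan(1.18802) − 90° = 9.82279747°.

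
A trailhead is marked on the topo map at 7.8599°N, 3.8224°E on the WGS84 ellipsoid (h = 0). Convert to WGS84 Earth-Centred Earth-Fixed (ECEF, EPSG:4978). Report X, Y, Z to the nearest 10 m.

X 6304560 m, Y 421220 m, Z 866430 m

WGS84: a = 6378137 m, e² = 0.006694380; N(φ) = a/√(1−e²sin²φ) = 6378536.280 m.
X = (N+h)·cosφ·cosλ = 6304556.711 m; Y = (N+h)·cosφ·sinλ = 421223.923 m; Z = (N(1−e²)+h)·sinφ = 866433.659 m.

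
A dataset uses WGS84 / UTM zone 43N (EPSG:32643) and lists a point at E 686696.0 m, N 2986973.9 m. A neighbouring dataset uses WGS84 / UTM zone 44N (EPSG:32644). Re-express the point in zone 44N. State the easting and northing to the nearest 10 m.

E 91140 m, N 2992260 m

UTM 43N → geographic: φ = 26.99229960°, λ = 76.88139963°.
UTM 44N (λ₀ = 81°) forward: E = 91136.004 m, N = 2992259.610 m.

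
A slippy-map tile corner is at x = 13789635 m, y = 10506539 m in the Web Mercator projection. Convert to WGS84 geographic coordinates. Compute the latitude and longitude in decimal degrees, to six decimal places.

lat 68.199502°, lon 123.874399°

R = 6378137 m. λ = x/R = 123.87439883°.
φ = 2·arctan(exp(y/R)) − 90° = 2·arctan(5.19280) − 90° = 68.19950155°.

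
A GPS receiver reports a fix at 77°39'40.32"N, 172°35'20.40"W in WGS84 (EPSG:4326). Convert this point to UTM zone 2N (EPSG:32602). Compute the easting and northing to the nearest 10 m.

E 462100 m, N 8621070 m

Zone 2 central meridian λ₀ = 6×2 − 183 = -171°; Δλ = -1.5890°.
Transverse Mercator on WGS84 with k₀ = 0.9996 gives E = 462098.995 m, N = 8621073.246 m.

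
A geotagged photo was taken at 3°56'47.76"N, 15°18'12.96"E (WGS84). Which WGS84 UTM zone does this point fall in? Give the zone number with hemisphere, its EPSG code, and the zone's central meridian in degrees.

UTM zone = ⌊(λ + 180)/6⌋ + 1; 15.3036° ∈ [12°, 18°) → zone 33.
Hemisphere: N (φ ≥ 0).
Central meridian λ₀ = 6×33 − 183 = 15°.
EPSG code: 32633.

Zone 33N (EPSG:32633), central meridian 15°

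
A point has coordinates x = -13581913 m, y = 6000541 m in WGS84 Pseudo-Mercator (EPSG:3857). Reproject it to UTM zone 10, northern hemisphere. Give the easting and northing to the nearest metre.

Web Mercator inverse (R = 6378137 m) → φ = 47.35699703°, λ = -122.00840035°.
UTM 10N forward: E = 574883.023 m, N = 5245313.813 m.

E 574883 m, N 5245314 m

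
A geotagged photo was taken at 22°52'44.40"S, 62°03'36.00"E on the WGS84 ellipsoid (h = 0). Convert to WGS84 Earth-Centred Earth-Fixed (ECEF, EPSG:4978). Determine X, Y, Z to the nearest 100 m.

WGS84: a = 6378137 m, e² = 0.006694380; N(φ) = a/√(1−e²sin²φ) = 6381366.430 m.
X = (N+h)·cosφ·cosλ = 2754741.213 m; Y = (N+h)·cosφ·sinλ = 5194029.066 m; Z = (N(1−e²)+h)·sinφ = -2464379.117 m.

X 2754700 m, Y 5194000 m, Z -2464400 m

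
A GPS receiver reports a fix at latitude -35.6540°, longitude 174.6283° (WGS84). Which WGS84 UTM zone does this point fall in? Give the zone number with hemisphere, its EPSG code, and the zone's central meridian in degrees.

Zone 60S (EPSG:32760), central meridian 177°

UTM zone = ⌊(λ + 180)/6⌋ + 1; 174.6283° ∈ [174°, 180°) → zone 60.
Hemisphere: S (φ < 0).
Central meridian λ₀ = 6×60 − 183 = 177°.
EPSG code: 32760.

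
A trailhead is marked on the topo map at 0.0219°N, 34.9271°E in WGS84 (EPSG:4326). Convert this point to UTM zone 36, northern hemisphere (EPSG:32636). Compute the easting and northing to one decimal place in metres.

Zone 36 central meridian λ₀ = 6×36 − 183 = 33°; Δλ = +1.9271°.
Transverse Mercator on WGS84 with k₀ = 0.9996 gives E = 714478.681 m, N = 2421.987 m.

E 714478.7 m, N 2422.0 m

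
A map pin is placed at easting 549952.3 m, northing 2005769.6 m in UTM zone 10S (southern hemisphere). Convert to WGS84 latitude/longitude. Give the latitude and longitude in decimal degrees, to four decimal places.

lat -72.0421°, lon -121.5483°

Zone 10S: λ₀ = -123°, k₀ = 0.9996, false easting 500000 m, false northing 10000000 m.
Meridian distance M = (N − FN)/k₀ = -7997429.4 m.
Inverse transverse Mercator on WGS84 gives φ = -72.04209960°, λ = -121.54829904°.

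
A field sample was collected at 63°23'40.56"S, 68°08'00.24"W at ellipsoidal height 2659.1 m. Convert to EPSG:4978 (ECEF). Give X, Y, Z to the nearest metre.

WGS84: a = 6378137 m, e² = 0.006694380; N(φ) = a/√(1−e²sin²φ) = 6395272.846 m.
X = (N+h)·cosφ·cosλ = 1067161.270 m; Y = (N+h)·cosφ·sinλ = -2659125.157 m; Z = (N(1−e²)+h)·sinφ = -5682188.866 m.

X 1067161 m, Y -2659125 m, Z -5682189 m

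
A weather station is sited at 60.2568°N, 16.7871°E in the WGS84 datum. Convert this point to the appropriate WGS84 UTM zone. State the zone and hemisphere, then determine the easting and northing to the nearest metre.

Longitude 16.7871° lies in the 6° band [12°, 18°), giving zone 33; latitude is north of the equator, so 33N.
Zone 33 central meridian λ₀ = 6×33 − 183 = 15°; Δλ = +1.7871°.
Transverse Mercator on WGS84 with k₀ = 0.9996 gives E = 598898.622 m, N = 6681350.311 m.

Zone 33N: E 598899 m, N 6681350 m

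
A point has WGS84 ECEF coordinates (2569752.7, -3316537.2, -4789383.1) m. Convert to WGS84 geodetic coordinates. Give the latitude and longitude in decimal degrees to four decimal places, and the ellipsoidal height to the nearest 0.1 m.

lat -48.9716°, lon -52.2304°, h 1189.1 m

λ = atan2(Y, X) = -52.23039954°; p = √(X²+Y²) = 4195598.6 m.
Bowring's method on WGS84 (a = 6378137 m, b = 6356752.314 m) gives φ = -48.97159972°, h = 1189.085 m.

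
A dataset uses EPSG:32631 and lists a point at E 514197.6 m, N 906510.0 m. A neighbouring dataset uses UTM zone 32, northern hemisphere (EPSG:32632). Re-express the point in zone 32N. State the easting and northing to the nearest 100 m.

UTM 31N → geographic: φ = 8.20089960°, λ = 3.12889958°.
UTM 32N (λ₀ = 9°) forward: E = -147765.452 m, N = 911254.338 m.

E -147800 m, N 911300 m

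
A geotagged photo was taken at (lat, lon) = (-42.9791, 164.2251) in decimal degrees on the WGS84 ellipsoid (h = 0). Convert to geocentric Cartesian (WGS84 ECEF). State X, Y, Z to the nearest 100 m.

WGS84: a = 6378137 m, e² = 0.006694380; N(φ) = a/√(1−e²sin²φ) = 6388082.253 m.
X = (N+h)·cosφ·cosλ = -4497517.929 m; Y = (N+h)·cosφ·sinλ = 1270541.529 m; Z = (N(1−e²)+h)·sinφ = -4325803.389 m.

X -4497500 m, Y 1270500 m, Z -4325800 m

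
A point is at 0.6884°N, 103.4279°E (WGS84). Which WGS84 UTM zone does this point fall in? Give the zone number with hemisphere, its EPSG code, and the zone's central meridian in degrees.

Zone 48N (EPSG:32648), central meridian 105°

UTM zone = ⌊(λ + 180)/6⌋ + 1; 103.4279° ∈ [102°, 108°) → zone 48.
Hemisphere: N (φ ≥ 0).
Central meridian λ₀ = 6×48 − 183 = 105°.
EPSG code: 32648.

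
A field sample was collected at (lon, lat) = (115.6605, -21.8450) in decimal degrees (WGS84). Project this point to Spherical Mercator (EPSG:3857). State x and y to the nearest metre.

Web Mercator is spherical with R = a = 6378137 m.
x = R·λ = 6378137 × 2.018656540 = 12875267.965 m.
y = R·ln tan(π/4 + φ/2) = 6378137 × -0.390854849 = -2492925.774 m.

x 12875268 m, y -2492926 m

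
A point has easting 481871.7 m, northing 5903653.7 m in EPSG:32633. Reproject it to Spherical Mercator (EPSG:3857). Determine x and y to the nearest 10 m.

x 1639520 m, y 7035290 m

Unproject from UTM 33N (λ₀ = 15°) → φ = 53.28180017°, λ = 14.72809941°.
Web Mercator (R = 6378137 m): x = 1639524.527 m, y = 7035294.389 m.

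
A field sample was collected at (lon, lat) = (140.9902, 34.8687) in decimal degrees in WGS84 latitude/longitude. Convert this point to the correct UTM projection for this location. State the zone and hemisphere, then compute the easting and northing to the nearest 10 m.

Zone 54N: E 499100 m, N 3858480 m

Longitude 140.9902° lies in the 6° band [138°, 144°), giving zone 54; latitude is north of the equator, so 54N.
Zone 54 central meridian λ₀ = 6×54 − 183 = 141°; Δλ = -0.0098°.
Transverse Mercator on WGS84 with k₀ = 0.9996 gives E = 499104.308 m, N = 3858482.595 m.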